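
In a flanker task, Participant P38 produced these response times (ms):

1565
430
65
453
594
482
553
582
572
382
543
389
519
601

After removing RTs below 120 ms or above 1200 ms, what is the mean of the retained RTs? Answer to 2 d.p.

Excluded: 65, 1565
Retained (n=12): Σ = 6100
Mean = 6100/12 = 508.3333

508.33 ms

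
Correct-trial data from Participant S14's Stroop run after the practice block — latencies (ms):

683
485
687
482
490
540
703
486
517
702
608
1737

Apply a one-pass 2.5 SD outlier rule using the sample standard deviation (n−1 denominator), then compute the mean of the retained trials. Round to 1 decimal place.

n = 12, ΣRT = 8120, M = 676.667
Σ(x−M)² = 1320504.67; s = √(1320504.67/11) = 346.476
Cutoffs: 676.667 ± 2.5·346.476 → [-189.5, 1542.9]
Outside: 1737 → excluded.
Retained (n=11): Σ = 6383, mean = 6383/11 = 580.273

580.3 ms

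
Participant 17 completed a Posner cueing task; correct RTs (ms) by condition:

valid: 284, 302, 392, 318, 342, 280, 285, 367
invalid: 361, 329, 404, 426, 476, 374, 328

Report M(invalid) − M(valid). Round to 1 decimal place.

M(valid) = 2570/8 = 321.250
M(invalid) = 2698/7 = 385.429
Difference = 385.429 − 321.250 = 64.179 ms

64.2 ms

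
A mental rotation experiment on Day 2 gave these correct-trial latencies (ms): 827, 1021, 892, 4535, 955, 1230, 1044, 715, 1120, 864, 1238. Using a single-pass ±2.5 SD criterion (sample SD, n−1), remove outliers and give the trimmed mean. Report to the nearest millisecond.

991 ms

n = 11, ΣRT = 14441, M = 1312.818
Σ(x−M)² = 11689477.64; s = √(11689477.64/10) = 1081.179
Cutoffs: 1312.818 ± 2.5·1081.179 → [-1390.1, 4015.8]
Outside: 4535 → excluded.
Retained (n=10): Σ = 9906, mean = 9906/10 = 990.600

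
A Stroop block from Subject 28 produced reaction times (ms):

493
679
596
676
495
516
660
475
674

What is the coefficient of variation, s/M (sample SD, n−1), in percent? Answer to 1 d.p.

15.3%

n = 9, Σ = 5264, M = 584.8889
Σ(x−M)² = 64208.889; s = √(64208.889/8) = 89.5886
CV = 89.5886 / 584.8889 = 0.15317 = 15.317%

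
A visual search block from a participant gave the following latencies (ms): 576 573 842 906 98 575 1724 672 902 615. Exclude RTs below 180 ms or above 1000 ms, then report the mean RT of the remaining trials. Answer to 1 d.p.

707.6 ms

Excluded: 98, 1724
Retained (n=8): Σ = 5661
Mean = 5661/8 = 707.6250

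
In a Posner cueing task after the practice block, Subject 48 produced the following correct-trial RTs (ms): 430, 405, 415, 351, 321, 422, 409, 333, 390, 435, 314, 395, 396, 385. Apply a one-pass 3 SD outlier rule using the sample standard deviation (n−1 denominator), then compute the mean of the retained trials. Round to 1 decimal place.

n = 14, ΣRT = 5401, M = 385.786
Σ(x−M)² = 21004.36; s = √(21004.36/13) = 40.196
Cutoffs: 385.786 ± 3·40.196 → [265.2, 506.4]
No RTs fall outside the cutoffs; all 14 retained. Mean = 5401/14 = 385.786

385.8 ms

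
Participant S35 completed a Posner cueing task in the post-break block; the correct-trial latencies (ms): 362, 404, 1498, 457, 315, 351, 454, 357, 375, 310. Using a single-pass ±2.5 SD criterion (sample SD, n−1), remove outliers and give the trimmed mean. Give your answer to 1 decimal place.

n = 10, ΣRT = 4883, M = 488.300
Σ(x−M)² = 1155460.10; s = √(1155460.10/9) = 358.308
Cutoffs: 488.300 ± 2.5·358.308 → [-407.5, 1384.1]
Outside: 1498 → excluded.
Retained (n=9): Σ = 3385, mean = 3385/9 = 376.111

376.1 ms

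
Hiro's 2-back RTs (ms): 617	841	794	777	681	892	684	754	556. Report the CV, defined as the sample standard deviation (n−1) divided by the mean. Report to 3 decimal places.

n = 9, Σ = 6596, M = 732.8889
Σ(x−M)² = 92932.889; s = √(92932.889/8) = 107.7804
CV = 107.7804 / 732.8889 = 0.14706

0.147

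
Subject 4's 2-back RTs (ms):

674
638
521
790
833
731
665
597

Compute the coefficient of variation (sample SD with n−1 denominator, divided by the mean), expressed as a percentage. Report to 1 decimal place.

14.9%

n = 8, Σ = 5449, M = 681.1250
Σ(x−M)² = 72294.875; s = √(72294.875/7) = 101.6260
CV = 101.6260 / 681.1250 = 0.14920 = 14.920%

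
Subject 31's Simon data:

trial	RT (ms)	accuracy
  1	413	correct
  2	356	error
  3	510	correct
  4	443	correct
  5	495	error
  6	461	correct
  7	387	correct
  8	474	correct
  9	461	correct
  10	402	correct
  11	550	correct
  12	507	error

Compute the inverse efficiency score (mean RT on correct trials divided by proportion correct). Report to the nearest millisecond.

608 ms

Correct trials (n=9): 413, 510, 443, 461, 387, 474, 461, 402, 550
Mean correct RT = 4101/9 = 455.6667 ms
Proportion correct = 9/12
IES = 455.6667 / (9/12) = 607.556 ms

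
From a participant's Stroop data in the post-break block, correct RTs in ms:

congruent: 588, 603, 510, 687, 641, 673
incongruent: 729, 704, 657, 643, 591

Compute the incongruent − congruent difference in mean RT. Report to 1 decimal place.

47.8 ms

M(congruent) = 3702/6 = 617.000
M(incongruent) = 3324/5 = 664.800
Difference = 664.800 − 617.000 = 47.800 ms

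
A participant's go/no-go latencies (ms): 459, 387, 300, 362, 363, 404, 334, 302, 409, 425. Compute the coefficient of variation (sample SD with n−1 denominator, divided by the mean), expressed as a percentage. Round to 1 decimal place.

14.0%

n = 10, Σ = 3745, M = 374.5000
Σ(x−M)² = 24642.500; s = √(24642.500/9) = 52.3264
CV = 52.3264 / 374.5000 = 0.13972 = 13.972%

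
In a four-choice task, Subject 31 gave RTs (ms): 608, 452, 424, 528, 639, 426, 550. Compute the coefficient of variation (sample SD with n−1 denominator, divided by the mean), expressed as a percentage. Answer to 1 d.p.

16.8%

n = 7, Σ = 3627, M = 518.1429
Σ(x−M)² = 45520.857; s = √(45520.857/6) = 87.1023
CV = 87.1023 / 518.1429 = 0.16810 = 16.810%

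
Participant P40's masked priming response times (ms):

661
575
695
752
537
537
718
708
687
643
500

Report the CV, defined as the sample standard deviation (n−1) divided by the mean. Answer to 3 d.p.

0.135

n = 11, Σ = 7013, M = 637.5455
Σ(x−M)² = 73912.727; s = √(73912.727/10) = 85.9725
CV = 85.9725 / 637.5455 = 0.13485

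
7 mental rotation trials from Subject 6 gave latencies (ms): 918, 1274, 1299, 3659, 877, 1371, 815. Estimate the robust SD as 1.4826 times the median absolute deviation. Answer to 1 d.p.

527.8 ms

Sorted: 815, 877, 918, 1274, 1299, 1371, 3659 → median = 1274
|x − 1274| sorted: 0, 25, 97, 356, 397, 459, 2385 → MAD = 356
Robust SD ≈ 1.4826 × 356 = 527.806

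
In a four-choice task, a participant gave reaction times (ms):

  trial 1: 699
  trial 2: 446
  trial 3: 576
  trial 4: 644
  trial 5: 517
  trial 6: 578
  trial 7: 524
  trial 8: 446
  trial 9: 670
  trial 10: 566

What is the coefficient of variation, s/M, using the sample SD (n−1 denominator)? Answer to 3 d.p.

n = 10, Σ = 5666, M = 566.6000
Σ(x−M)² = 67794.400; s = √(67794.400/9) = 86.7912
CV = 86.7912 / 566.6000 = 0.15318

0.153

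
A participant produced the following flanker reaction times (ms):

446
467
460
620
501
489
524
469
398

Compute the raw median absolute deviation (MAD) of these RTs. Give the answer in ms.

23 ms

Sorted: 398, 446, 460, 467, 469, 489, 501, 524, 620 → median = 469
|x − 469|: 23, 2, 9, 151, 32, 20, 55, 0, 71
Sorted deviations: 0, 2, 9, 20, 23, 32, 55, 71, 151 → MAD = 23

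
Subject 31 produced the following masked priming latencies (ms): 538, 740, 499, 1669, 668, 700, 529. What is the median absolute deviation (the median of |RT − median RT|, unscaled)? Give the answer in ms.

130 ms

Sorted: 499, 529, 538, 668, 700, 740, 1669 → median = 668
|x − 668|: 130, 72, 169, 1001, 0, 32, 139
Sorted deviations: 0, 32, 72, 130, 139, 169, 1001 → MAD = 130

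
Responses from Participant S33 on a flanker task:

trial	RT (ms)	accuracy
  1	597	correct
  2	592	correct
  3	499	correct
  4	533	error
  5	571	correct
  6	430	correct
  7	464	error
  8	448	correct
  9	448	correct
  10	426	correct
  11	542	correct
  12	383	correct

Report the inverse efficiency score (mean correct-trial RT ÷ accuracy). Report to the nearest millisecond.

592 ms

Correct trials (n=10): 597, 592, 499, 571, 430, 448, 448, 426, 542, 383
Mean correct RT = 4936/10 = 493.6000 ms
Proportion correct = 10/12
IES = 493.6000 / (10/12) = 592.320 ms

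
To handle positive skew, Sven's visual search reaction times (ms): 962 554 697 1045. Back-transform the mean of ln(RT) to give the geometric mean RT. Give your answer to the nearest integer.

ln(RT): 6.8690, 6.3172, 6.5468, 6.9518
Mean ln(RT) = 26.6847/4 = 6.67118
Geometric mean = exp(6.67118) = 789.33 ms

789 ms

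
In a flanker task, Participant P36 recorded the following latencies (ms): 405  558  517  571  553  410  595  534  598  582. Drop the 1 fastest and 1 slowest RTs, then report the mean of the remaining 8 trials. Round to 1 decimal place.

Sorted: 405, 410, 517, 534, 553, 558, 571, 582, 595, 598
Drop lowest 1 (405) and highest 1 (598)
Remaining (n=8): Σ = 4320, mean = 4320/8 = 540.000

540.0 ms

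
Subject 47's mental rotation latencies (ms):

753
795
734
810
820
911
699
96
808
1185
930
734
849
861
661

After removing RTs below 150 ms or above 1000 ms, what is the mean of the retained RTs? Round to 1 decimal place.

Excluded: 96, 1185
Retained (n=13): Σ = 10365
Mean = 10365/13 = 797.3077

797.3 ms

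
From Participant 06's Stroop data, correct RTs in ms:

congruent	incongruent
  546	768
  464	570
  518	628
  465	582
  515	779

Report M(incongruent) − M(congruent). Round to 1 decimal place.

163.8 ms

M(congruent) = 2508/5 = 501.600
M(incongruent) = 3327/5 = 665.400
Difference = 665.400 − 501.600 = 163.800 ms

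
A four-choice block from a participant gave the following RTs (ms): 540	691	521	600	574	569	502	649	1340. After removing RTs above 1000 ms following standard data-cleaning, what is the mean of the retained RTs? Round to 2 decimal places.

580.75 ms

Excluded: 1340
Retained (n=8): Σ = 4646
Mean = 4646/8 = 580.7500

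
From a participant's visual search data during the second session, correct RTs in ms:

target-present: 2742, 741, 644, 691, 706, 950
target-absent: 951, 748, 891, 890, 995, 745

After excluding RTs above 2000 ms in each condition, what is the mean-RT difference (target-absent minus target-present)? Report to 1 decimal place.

target-present: exclude 2742
M(target-present) = 3732/5 = 746.400
M(target-absent) = 5220/6 = 870.000
Difference = 870.000 − 746.400 = 123.600 ms

123.6 ms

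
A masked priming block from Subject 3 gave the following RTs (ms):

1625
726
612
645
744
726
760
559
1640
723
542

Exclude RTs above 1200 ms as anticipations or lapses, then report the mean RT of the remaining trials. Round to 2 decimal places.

Excluded: 1625, 1640
Retained (n=9): Σ = 6037
Mean = 6037/9 = 670.7778

670.78 ms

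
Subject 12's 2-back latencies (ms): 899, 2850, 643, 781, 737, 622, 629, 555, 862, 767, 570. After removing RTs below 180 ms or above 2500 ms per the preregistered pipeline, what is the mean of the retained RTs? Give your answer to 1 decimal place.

706.5 ms

Excluded: 2850
Retained (n=10): Σ = 7065
Mean = 7065/10 = 706.5000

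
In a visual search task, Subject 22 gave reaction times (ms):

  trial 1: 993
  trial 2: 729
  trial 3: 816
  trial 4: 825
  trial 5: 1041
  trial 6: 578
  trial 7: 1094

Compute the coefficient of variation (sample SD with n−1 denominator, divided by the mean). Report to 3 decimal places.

0.213

n = 7, Σ = 6076, M = 868.0000
Σ(x−M)² = 204604.000; s = √(204604.000/6) = 184.6637
CV = 184.6637 / 868.0000 = 0.21275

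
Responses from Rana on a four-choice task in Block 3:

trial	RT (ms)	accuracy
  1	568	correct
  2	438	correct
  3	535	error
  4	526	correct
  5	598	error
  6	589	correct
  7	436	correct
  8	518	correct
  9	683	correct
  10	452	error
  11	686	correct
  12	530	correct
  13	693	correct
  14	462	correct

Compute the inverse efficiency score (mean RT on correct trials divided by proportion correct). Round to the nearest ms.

709 ms

Correct trials (n=11): 568, 438, 526, 589, 436, 518, 683, 686, 530, 693, 462
Mean correct RT = 6129/11 = 557.1818 ms
Proportion correct = 11/14
IES = 557.1818 / (11/14) = 709.140 ms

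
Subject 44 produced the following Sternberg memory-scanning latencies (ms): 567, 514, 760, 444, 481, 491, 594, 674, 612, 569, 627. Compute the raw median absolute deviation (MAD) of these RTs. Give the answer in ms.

58 ms

Sorted: 444, 481, 491, 514, 567, 569, 594, 612, 627, 674, 760 → median = 569
|x − 569|: 2, 55, 191, 125, 88, 78, 25, 105, 43, 0, 58
Sorted deviations: 0, 2, 25, 43, 55, 58, 78, 88, 105, 125, 191 → MAD = 58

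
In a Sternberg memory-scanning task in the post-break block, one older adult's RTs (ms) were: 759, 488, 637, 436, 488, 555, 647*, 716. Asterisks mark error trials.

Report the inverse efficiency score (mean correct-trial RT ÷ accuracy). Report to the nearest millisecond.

666 ms

Correct trials (n=7): 759, 488, 637, 436, 488, 555, 716
Mean correct RT = 4079/7 = 582.7143 ms
Proportion correct = 7/8
IES = 582.7143 / (7/8) = 665.959 ms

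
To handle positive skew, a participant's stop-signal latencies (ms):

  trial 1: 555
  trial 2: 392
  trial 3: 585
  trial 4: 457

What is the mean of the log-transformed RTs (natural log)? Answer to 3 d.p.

ln(RT): 6.3190, 5.9713, 6.3716, 6.1247
Σ ln(RT) = 24.7865
Mean = 24.7865/4 = 6.19663

6.197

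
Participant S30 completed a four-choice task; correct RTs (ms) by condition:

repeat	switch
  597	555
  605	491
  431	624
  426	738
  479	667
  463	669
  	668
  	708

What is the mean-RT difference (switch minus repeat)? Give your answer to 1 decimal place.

139.8 ms

M(repeat) = 3001/6 = 500.167
M(switch) = 5120/8 = 640.000
Difference = 640.000 − 500.167 = 139.833 ms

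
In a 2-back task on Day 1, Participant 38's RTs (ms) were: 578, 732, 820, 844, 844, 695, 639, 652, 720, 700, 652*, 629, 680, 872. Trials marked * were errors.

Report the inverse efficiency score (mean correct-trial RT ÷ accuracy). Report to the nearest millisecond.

Correct trials (n=13): 578, 732, 820, 844, 844, 695, 639, 652, 720, 700, 629, 680, 872
Mean correct RT = 9405/13 = 723.4615 ms
Proportion correct = 13/14
IES = 723.4615 / (13/14) = 779.112 ms

779 ms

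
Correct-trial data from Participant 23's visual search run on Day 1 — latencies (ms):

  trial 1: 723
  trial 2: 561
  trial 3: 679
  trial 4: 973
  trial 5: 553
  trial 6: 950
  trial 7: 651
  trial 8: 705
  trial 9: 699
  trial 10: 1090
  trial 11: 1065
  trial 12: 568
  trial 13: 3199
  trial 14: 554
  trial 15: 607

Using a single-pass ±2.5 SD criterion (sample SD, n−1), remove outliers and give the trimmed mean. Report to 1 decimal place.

741.3 ms

n = 15, ΣRT = 13577, M = 905.133
Σ(x−M)² = 6127875.73; s = √(6127875.73/14) = 661.593
Cutoffs: 905.133 ± 2.5·661.593 → [-748.8, 2559.1]
Outside: 3199 → excluded.
Retained (n=14): Σ = 10378, mean = 10378/14 = 741.286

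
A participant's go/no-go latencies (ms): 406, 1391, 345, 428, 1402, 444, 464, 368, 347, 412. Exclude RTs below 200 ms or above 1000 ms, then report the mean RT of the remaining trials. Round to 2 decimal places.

401.75 ms

Excluded: 1391, 1402
Retained (n=8): Σ = 3214
Mean = 3214/8 = 401.7500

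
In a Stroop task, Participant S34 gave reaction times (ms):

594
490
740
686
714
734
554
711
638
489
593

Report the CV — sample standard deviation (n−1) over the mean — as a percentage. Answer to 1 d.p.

14.8%

n = 11, Σ = 6943, M = 631.1818
Σ(x−M)² = 87639.636; s = √(87639.636/10) = 93.6160
CV = 93.6160 / 631.1818 = 0.14832 = 14.832%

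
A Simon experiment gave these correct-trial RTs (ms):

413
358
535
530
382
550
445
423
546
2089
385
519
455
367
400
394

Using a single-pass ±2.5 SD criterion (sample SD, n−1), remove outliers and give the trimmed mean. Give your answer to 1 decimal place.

n = 16, ΣRT = 8791, M = 549.438
Σ(x−M)² = 2597703.94; s = √(2597703.94/15) = 416.149
Cutoffs: 549.438 ± 2.5·416.149 → [-490.9, 1589.8]
Outside: 2089 → excluded.
Retained (n=15): Σ = 6702, mean = 6702/15 = 446.800

446.8 ms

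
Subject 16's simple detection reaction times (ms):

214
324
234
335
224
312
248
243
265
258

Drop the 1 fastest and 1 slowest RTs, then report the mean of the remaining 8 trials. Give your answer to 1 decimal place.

Sorted: 214, 224, 234, 243, 248, 258, 265, 312, 324, 335
Drop lowest 1 (214) and highest 1 (335)
Remaining (n=8): Σ = 2108, mean = 2108/8 = 263.500

263.5 ms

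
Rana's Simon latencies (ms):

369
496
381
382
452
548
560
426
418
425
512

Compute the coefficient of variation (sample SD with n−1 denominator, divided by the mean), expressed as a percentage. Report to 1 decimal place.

15.0%

n = 11, Σ = 4969, M = 451.7273
Σ(x−M)² = 45806.182; s = √(45806.182/10) = 67.6803
CV = 67.6803 / 451.7273 = 0.14983 = 14.983%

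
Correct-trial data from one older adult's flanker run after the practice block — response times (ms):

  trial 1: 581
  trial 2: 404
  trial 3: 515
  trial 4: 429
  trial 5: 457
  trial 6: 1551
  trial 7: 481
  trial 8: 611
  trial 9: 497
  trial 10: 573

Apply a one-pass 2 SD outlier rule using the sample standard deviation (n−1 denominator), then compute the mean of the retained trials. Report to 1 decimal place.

505.3 ms

n = 10, ΣRT = 6099, M = 609.900
Σ(x−M)² = 1024732.90; s = √(1024732.90/9) = 337.430
Cutoffs: 609.900 ± 2·337.430 → [-65.0, 1284.8]
Outside: 1551 → excluded.
Retained (n=9): Σ = 4548, mean = 4548/9 = 505.333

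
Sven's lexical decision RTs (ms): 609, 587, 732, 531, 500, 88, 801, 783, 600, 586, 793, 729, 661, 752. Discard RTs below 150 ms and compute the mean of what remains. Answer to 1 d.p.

Excluded: 88
Retained (n=13): Σ = 8664
Mean = 8664/13 = 666.4615

666.5 ms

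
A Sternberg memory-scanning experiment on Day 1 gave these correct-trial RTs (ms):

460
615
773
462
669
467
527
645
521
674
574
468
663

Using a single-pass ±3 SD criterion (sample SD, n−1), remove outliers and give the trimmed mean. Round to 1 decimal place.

578.3 ms

n = 13, ΣRT = 7518, M = 578.308
Σ(x−M)² = 126270.77; s = √(126270.77/12) = 102.580
Cutoffs: 578.308 ± 3·102.580 → [270.6, 886.0]
No RTs fall outside the cutoffs; all 13 retained. Mean = 7518/13 = 578.308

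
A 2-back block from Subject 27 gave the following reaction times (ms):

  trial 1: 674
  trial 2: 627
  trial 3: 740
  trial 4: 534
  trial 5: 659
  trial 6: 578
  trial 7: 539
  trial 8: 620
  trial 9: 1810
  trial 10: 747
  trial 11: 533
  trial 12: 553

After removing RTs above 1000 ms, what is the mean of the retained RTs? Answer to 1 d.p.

618.5 ms

Excluded: 1810
Retained (n=11): Σ = 6804
Mean = 6804/11 = 618.5455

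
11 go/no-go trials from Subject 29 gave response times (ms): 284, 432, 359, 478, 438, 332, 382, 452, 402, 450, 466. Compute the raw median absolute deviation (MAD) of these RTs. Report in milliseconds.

Sorted: 284, 332, 359, 382, 402, 432, 438, 450, 452, 466, 478 → median = 432
|x − 432|: 148, 0, 73, 46, 6, 100, 50, 20, 30, 18, 34
Sorted deviations: 0, 6, 18, 20, 30, 34, 46, 50, 73, 100, 148 → MAD = 34

34 ms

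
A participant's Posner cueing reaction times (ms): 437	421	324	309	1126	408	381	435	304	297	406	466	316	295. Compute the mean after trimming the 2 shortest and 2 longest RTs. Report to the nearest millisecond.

374 ms

Sorted: 295, 297, 304, 309, 316, 324, 381, 406, 408, 421, 435, 437, 466, 1126
Drop lowest 2 (295, 297) and highest 2 (466, 1126)
Remaining (n=10): Σ = 3741, mean = 3741/10 = 374.100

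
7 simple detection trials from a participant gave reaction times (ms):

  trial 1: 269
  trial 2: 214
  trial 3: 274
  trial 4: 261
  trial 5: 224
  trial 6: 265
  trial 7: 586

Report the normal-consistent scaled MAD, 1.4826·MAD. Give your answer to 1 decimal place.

13.3 ms

Sorted: 214, 224, 261, 265, 269, 274, 586 → median = 265
|x − 265| sorted: 0, 4, 4, 9, 41, 51, 321 → MAD = 9
Robust SD ≈ 1.4826 × 9 = 13.343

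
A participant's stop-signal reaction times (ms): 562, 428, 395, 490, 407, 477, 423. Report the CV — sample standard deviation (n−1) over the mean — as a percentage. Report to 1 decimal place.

n = 7, Σ = 3182, M = 454.5714
Σ(x−M)² = 20813.714; s = √(20813.714/6) = 58.8978
CV = 58.8978 / 454.5714 = 0.12957 = 12.957%

13.0%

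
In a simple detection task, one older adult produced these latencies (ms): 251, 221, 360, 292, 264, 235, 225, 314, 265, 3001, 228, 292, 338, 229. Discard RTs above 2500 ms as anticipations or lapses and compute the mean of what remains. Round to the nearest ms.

Excluded: 3001
Retained (n=13): Σ = 3514
Mean = 3514/13 = 270.3077

270 ms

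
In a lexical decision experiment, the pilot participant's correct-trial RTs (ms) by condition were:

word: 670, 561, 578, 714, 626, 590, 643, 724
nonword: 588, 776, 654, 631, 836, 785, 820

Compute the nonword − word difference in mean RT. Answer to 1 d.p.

88.9 ms

M(word) = 5106/8 = 638.250
M(nonword) = 5090/7 = 727.143
Difference = 727.143 − 638.250 = 88.893 ms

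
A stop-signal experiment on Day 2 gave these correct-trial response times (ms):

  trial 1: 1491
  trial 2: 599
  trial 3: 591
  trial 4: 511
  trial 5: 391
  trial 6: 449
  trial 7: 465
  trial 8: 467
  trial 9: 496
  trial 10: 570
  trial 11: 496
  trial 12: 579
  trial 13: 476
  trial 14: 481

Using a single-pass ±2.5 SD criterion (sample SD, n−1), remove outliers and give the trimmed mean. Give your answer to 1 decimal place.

505.5 ms

n = 14, ΣRT = 8062, M = 575.857
Σ(x−M)² = 948629.71; s = √(948629.71/13) = 270.132
Cutoffs: 575.857 ± 2.5·270.132 → [-99.5, 1251.2]
Outside: 1491 → excluded.
Retained (n=13): Σ = 6571, mean = 6571/13 = 505.462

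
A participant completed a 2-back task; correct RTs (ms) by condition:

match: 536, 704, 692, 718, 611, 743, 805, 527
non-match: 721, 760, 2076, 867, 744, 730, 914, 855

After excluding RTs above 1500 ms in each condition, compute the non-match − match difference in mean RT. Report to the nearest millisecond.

non-match: exclude 2076
M(match) = 5336/8 = 667.000
M(non-match) = 5591/7 = 798.714
Difference = 798.714 − 667.000 = 131.714 ms

132 ms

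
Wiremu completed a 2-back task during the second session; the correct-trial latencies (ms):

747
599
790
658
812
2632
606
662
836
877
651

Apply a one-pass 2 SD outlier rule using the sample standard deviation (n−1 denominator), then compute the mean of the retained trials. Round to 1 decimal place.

723.8 ms

n = 11, ΣRT = 9870, M = 897.273
Σ(x−M)² = 3401866.18; s = √(3401866.18/10) = 583.255
Cutoffs: 897.273 ± 2·583.255 → [-269.2, 2063.8]
Outside: 2632 → excluded.
Retained (n=10): Σ = 7238, mean = 7238/10 = 723.800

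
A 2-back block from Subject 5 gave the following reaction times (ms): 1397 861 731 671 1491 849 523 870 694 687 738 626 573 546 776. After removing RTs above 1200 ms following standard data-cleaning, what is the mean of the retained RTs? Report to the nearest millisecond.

703 ms

Excluded: 1397, 1491
Retained (n=13): Σ = 9145
Mean = 9145/13 = 703.4615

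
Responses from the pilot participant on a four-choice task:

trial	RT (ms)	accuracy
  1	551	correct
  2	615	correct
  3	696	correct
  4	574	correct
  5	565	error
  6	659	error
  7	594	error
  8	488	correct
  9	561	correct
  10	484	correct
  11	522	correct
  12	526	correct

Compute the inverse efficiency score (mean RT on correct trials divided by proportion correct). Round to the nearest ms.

743 ms

Correct trials (n=9): 551, 615, 696, 574, 488, 561, 484, 522, 526
Mean correct RT = 5017/9 = 557.4444 ms
Proportion correct = 9/12
IES = 557.4444 / (9/12) = 743.259 ms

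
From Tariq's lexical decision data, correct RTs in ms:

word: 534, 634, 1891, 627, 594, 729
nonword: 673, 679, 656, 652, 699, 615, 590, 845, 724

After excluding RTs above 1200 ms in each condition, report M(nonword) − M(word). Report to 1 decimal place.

word: exclude 1891
M(word) = 3118/5 = 623.600
M(nonword) = 6133/9 = 681.444
Difference = 681.444 − 623.600 = 57.844 ms

57.8 ms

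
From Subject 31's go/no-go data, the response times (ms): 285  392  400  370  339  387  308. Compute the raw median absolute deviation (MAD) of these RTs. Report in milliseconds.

Sorted: 285, 308, 339, 370, 387, 392, 400 → median = 370
|x − 370|: 85, 22, 30, 0, 31, 17, 62
Sorted deviations: 0, 17, 22, 30, 31, 62, 85 → MAD = 30

30 ms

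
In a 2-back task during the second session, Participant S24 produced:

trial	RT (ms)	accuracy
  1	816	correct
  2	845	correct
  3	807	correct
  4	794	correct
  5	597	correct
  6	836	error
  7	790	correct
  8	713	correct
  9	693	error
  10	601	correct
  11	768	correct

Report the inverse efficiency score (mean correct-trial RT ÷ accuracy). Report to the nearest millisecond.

Correct trials (n=9): 816, 845, 807, 794, 597, 790, 713, 601, 768
Mean correct RT = 6731/9 = 747.8889 ms
Proportion correct = 9/11
IES = 747.8889 / (9/11) = 914.086 ms

914 ms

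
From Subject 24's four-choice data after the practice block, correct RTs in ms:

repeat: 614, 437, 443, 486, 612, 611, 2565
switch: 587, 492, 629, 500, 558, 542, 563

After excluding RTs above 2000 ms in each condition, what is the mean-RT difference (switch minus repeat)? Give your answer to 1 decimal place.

19.2 ms

repeat: exclude 2565
M(repeat) = 3203/6 = 533.833
M(switch) = 3871/7 = 553.000
Difference = 553.000 − 533.833 = 19.167 ms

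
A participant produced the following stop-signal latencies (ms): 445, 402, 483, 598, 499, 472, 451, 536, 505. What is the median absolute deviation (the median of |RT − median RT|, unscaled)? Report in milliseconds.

32 ms

Sorted: 402, 445, 451, 472, 483, 499, 505, 536, 598 → median = 483
|x − 483|: 38, 81, 0, 115, 16, 11, 32, 53, 22
Sorted deviations: 0, 11, 16, 22, 32, 38, 53, 81, 115 → MAD = 32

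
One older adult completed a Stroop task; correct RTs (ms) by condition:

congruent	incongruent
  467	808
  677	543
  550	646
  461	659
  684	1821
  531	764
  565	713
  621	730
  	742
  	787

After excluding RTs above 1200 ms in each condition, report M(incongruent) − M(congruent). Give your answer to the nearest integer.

incongruent: exclude 1821
M(congruent) = 4556/8 = 569.500
M(incongruent) = 6392/9 = 710.222
Difference = 710.222 − 569.500 = 140.722 ms

141 ms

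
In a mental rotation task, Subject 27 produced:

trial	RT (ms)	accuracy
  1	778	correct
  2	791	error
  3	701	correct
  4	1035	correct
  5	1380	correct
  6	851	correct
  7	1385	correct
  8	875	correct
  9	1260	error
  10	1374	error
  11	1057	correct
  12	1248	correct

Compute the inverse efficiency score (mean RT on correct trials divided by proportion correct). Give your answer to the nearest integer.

Correct trials (n=9): 778, 701, 1035, 1380, 851, 1385, 875, 1057, 1248
Mean correct RT = 9310/9 = 1034.4444 ms
Proportion correct = 9/12
IES = 1034.4444 / (9/12) = 1379.259 ms

1379 ms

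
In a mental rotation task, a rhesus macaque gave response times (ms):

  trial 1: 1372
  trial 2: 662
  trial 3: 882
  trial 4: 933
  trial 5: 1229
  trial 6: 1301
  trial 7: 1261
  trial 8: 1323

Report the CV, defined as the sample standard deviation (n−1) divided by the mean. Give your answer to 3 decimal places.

n = 8, Σ = 8963, M = 1120.3750
Σ(x−M)² = 470611.875; s = √(470611.875/7) = 259.2880
CV = 259.2880 / 1120.3750 = 0.23143

0.231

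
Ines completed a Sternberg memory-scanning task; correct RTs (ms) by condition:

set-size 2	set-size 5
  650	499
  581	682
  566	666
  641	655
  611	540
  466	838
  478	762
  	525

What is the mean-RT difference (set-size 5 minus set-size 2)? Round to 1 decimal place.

M(set-size 2) = 3993/7 = 570.429
M(set-size 5) = 5167/8 = 645.875
Difference = 645.875 − 570.429 = 75.446 ms

75.4 ms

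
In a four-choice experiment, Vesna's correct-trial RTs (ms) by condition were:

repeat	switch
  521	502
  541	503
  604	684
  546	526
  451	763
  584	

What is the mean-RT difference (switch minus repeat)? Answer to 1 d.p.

M(repeat) = 3247/6 = 541.167
M(switch) = 2978/5 = 595.600
Difference = 595.600 − 541.167 = 54.433 ms

54.4 ms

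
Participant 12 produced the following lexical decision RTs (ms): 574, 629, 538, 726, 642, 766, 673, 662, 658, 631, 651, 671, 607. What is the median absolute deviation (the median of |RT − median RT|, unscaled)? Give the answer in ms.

Sorted: 538, 574, 607, 629, 631, 642, 651, 658, 662, 671, 673, 726, 766 → median = 651
|x − 651|: 77, 22, 113, 75, 9, 115, 22, 11, 7, 20, 0, 20, 44
Sorted deviations: 0, 7, 9, 11, 20, 20, 22, 22, 44, 75, 77, 113, 115 → MAD = 22

22 ms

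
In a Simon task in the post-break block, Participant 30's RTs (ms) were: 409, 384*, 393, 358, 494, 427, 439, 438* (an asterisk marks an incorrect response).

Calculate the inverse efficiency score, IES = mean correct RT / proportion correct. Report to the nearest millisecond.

Correct trials (n=6): 409, 393, 358, 494, 427, 439
Mean correct RT = 2520/6 = 420.0000 ms
Proportion correct = 6/8
IES = 420.0000 / (6/8) = 560.000 ms

560 ms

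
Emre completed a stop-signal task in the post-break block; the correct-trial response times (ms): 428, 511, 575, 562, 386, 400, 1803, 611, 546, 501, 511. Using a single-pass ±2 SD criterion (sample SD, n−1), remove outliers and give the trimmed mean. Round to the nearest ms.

503 ms

n = 11, ΣRT = 6834, M = 621.273
Σ(x−M)² = 1588360.18; s = √(1588360.18/10) = 398.542
Cutoffs: 621.273 ± 2·398.542 → [-175.8, 1418.4]
Outside: 1803 → excluded.
Retained (n=10): Σ = 5031, mean = 5031/10 = 503.100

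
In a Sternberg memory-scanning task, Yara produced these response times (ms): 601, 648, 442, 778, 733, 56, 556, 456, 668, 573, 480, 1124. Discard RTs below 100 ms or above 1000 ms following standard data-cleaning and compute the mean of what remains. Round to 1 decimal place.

593.5 ms

Excluded: 56, 1124
Retained (n=10): Σ = 5935
Mean = 5935/10 = 593.5000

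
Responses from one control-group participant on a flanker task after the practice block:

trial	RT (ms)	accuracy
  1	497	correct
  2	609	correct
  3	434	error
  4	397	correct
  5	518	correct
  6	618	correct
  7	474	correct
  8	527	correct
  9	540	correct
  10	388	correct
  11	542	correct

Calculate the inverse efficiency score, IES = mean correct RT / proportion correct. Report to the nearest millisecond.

Correct trials (n=10): 497, 609, 397, 518, 618, 474, 527, 540, 388, 542
Mean correct RT = 5110/10 = 511.0000 ms
Proportion correct = 10/11
IES = 511.0000 / (10/11) = 562.100 ms

562 ms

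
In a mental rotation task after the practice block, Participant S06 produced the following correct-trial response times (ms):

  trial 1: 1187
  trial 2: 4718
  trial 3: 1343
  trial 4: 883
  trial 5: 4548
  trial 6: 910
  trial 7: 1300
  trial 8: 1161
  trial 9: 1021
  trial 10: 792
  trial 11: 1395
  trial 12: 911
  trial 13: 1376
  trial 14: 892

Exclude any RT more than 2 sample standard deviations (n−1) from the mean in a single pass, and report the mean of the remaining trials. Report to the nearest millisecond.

n = 14, ΣRT = 22437, M = 1602.643
Σ(x−M)² = 21978349.21; s = √(21978349.21/13) = 1300.247
Cutoffs: 1602.643 ± 2·1300.247 → [-997.9, 4203.1]
Outside: 4548, 4718 → excluded.
Retained (n=12): Σ = 13171, mean = 13171/12 = 1097.583

1098 ms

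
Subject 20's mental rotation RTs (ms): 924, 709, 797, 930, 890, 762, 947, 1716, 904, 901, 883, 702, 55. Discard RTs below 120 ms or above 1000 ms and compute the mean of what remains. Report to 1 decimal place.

Excluded: 55, 1716
Retained (n=11): Σ = 9349
Mean = 9349/11 = 849.9091

849.9 ms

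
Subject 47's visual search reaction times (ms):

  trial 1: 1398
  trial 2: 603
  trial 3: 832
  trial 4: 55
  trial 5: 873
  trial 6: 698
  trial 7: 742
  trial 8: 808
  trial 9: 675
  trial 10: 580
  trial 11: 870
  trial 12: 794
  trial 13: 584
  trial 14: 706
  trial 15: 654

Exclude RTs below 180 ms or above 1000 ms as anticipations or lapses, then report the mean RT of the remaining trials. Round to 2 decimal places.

Excluded: 55, 1398
Retained (n=13): Σ = 9419
Mean = 9419/13 = 724.5385

724.54 ms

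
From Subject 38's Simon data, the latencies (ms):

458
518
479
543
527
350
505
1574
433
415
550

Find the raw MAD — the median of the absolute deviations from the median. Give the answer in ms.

Sorted: 350, 415, 433, 458, 479, 505, 518, 527, 543, 550, 1574 → median = 505
|x − 505|: 47, 13, 26, 38, 22, 155, 0, 1069, 72, 90, 45
Sorted deviations: 0, 13, 22, 26, 38, 45, 47, 72, 90, 155, 1069 → MAD = 45

45 ms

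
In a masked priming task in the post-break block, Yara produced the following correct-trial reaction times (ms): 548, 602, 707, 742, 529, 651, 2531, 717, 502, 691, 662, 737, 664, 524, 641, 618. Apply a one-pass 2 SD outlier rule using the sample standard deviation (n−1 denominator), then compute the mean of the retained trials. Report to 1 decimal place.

n = 16, ΣRT = 12066, M = 754.125
Σ(x−M)² = 3456715.75; s = √(3456715.75/15) = 480.050
Cutoffs: 754.125 ± 2·480.050 → [-206.0, 1714.2]
Outside: 2531 → excluded.
Retained (n=15): Σ = 9535, mean = 9535/15 = 635.667

635.7 ms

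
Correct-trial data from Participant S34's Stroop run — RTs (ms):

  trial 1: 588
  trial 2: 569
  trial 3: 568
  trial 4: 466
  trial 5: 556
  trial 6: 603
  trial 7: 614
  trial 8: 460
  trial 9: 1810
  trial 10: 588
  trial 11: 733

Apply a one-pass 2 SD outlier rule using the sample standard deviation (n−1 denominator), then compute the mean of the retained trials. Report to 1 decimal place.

n = 11, ΣRT = 7555, M = 686.818
Σ(x−M)² = 1440847.64; s = √(1440847.64/10) = 379.585
Cutoffs: 686.818 ± 2·379.585 → [-72.4, 1446.0]
Outside: 1810 → excluded.
Retained (n=10): Σ = 5745, mean = 5745/10 = 574.500

574.5 ms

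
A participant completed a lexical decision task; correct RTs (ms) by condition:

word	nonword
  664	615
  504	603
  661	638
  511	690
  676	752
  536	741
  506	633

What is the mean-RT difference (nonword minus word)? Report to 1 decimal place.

87.7 ms

M(word) = 4058/7 = 579.714
M(nonword) = 4672/7 = 667.429
Difference = 667.429 − 579.714 = 87.714 ms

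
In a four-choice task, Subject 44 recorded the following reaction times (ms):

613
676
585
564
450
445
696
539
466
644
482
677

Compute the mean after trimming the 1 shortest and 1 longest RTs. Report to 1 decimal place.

569.6 ms

Sorted: 445, 450, 466, 482, 539, 564, 585, 613, 644, 676, 677, 696
Drop lowest 1 (445) and highest 1 (696)
Remaining (n=10): Σ = 5696, mean = 5696/10 = 569.600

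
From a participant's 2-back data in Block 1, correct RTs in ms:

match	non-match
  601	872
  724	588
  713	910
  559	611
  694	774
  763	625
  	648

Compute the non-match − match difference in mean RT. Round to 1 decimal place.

42.6 ms

M(match) = 4054/6 = 675.667
M(non-match) = 5028/7 = 718.286
Difference = 718.286 − 675.667 = 42.619 ms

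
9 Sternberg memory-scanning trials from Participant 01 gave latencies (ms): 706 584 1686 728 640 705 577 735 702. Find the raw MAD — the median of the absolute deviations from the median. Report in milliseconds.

Sorted: 577, 584, 640, 702, 705, 706, 728, 735, 1686 → median = 705
|x − 705|: 1, 121, 981, 23, 65, 0, 128, 30, 3
Sorted deviations: 0, 1, 3, 23, 30, 65, 121, 128, 981 → MAD = 30

30 ms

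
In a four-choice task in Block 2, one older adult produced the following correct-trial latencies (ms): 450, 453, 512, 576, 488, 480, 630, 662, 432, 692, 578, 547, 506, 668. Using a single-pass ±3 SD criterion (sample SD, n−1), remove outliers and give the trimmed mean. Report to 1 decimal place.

n = 14, ΣRT = 7674, M = 548.143
Σ(x−M)² = 99909.71; s = √(99909.71/13) = 87.666
Cutoffs: 548.143 ± 3·87.666 → [285.1, 811.1]
No RTs fall outside the cutoffs; all 14 retained. Mean = 7674/14 = 548.143

548.1 ms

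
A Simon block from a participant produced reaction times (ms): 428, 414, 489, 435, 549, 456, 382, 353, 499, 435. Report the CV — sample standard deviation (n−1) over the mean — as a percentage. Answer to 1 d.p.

n = 10, Σ = 4440, M = 444.0000
Σ(x−M)² = 29662.000; s = √(29662.000/9) = 57.4089
CV = 57.4089 / 444.0000 = 0.12930 = 12.930%

12.9%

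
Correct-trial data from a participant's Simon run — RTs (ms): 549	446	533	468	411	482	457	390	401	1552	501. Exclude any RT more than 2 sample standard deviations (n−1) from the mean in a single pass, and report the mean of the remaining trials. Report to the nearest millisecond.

464 ms

n = 11, ΣRT = 6190, M = 562.727
Σ(x−M)² = 1102848.18; s = √(1102848.18/10) = 332.092
Cutoffs: 562.727 ± 2·332.092 → [-101.5, 1226.9]
Outside: 1552 → excluded.
Retained (n=10): Σ = 4638, mean = 4638/10 = 463.800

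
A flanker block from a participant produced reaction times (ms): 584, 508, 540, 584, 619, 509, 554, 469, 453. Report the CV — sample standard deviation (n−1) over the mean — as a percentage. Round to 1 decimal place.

n = 9, Σ = 4820, M = 535.5556
Σ(x−M)² = 24726.222; s = √(24726.222/8) = 55.5948
CV = 55.5948 / 535.5556 = 0.10381 = 10.381%

10.4%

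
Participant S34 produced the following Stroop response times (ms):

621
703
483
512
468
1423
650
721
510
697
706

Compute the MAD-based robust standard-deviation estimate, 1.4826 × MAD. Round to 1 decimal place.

Sorted: 468, 483, 510, 512, 621, 650, 697, 703, 706, 721, 1423 → median = 650
|x − 650| sorted: 0, 29, 47, 53, 56, 71, 138, 140, 167, 182, 773 → MAD = 71
Robust SD ≈ 1.4826 × 71 = 105.265

105.3 ms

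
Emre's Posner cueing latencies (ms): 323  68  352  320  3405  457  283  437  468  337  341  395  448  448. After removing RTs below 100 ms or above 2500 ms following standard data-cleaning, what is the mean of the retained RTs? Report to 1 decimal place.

384.1 ms

Excluded: 68, 3405
Retained (n=12): Σ = 4609
Mean = 4609/12 = 384.0833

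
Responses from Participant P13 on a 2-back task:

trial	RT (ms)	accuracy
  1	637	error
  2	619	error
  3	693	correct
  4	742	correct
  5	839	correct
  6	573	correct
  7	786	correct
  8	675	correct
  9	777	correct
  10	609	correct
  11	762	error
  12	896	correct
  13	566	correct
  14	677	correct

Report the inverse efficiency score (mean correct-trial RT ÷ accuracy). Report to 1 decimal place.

906.3 ms

Correct trials (n=11): 693, 742, 839, 573, 786, 675, 777, 609, 896, 566, 677
Mean correct RT = 7833/11 = 712.0909 ms
Proportion correct = 11/14
IES = 712.0909 / (11/14) = 906.298 ms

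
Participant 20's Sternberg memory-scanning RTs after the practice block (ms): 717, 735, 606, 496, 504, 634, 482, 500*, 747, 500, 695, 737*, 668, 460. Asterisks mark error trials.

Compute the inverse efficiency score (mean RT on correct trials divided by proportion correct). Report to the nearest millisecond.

704 ms

Correct trials (n=12): 717, 735, 606, 496, 504, 634, 482, 747, 500, 695, 668, 460
Mean correct RT = 7244/12 = 603.6667 ms
Proportion correct = 12/14
IES = 603.6667 / (12/14) = 704.278 ms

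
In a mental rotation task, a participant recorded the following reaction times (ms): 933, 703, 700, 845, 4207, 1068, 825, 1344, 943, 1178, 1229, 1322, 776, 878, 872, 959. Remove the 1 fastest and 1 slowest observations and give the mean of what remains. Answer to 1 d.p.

Sorted: 700, 703, 776, 825, 845, 872, 878, 933, 943, 959, 1068, 1178, 1229, 1322, 1344, 4207
Drop lowest 1 (700) and highest 1 (4207)
Remaining (n=14): Σ = 13875, mean = 13875/14 = 991.071

991.1 ms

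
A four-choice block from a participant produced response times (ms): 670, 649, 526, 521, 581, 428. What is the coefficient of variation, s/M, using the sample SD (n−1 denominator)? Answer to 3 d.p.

n = 6, Σ = 3375, M = 562.5000
Σ(x−M)² = 40525.500; s = √(40525.500/5) = 90.0283
CV = 90.0283 / 562.5000 = 0.16005

0.160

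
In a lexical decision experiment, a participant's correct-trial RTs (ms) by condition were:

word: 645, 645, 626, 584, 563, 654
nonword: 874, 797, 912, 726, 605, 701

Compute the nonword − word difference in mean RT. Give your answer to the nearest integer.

150 ms

M(word) = 3717/6 = 619.500
M(nonword) = 4615/6 = 769.167
Difference = 769.167 − 619.500 = 149.667 ms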